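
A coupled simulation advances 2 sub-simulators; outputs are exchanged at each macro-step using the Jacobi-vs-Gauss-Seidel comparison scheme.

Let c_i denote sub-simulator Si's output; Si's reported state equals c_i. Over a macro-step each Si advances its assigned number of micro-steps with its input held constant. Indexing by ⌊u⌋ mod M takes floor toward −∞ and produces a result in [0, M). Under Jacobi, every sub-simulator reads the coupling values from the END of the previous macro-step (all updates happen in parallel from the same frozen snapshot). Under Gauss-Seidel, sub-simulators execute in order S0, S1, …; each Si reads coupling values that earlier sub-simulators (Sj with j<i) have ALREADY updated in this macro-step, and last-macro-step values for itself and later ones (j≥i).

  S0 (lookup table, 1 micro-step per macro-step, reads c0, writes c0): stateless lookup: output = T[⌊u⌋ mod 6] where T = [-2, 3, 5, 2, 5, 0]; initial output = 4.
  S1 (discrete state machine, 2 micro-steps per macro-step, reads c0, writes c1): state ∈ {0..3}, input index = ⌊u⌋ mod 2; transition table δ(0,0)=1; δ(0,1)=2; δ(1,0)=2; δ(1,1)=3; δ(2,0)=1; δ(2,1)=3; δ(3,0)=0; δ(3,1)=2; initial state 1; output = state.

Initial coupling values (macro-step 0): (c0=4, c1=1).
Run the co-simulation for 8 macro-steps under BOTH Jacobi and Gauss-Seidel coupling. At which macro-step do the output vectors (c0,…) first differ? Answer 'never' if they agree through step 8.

[Jacobi] macro 1: S0 reads c0=4 → after 1×micro: 5; S1 reads c0=4 → after 2×micro: 1 ⇒ (c0=5, c1=1)
[Jacobi] macro 2: S0 reads c0=5 → after 1×micro: 0; S1 reads c0=5 → after 2×micro: 2 ⇒ (c0=0, c1=2)
[Jacobi] macro 3: S0 reads c0=0 → after 1×micro: -2; S1 reads c0=0 → after 2×micro: 2 ⇒ (c0=-2, c1=2)
[Jacobi] macro 4: S0 reads c0=-2 → after 1×micro: 5; S1 reads c0=-2 → after 2×micro: 2 ⇒ (c0=5, c1=2)
[Jacobi] macro 5: S0 reads c0=5 → after 1×micro: 0; S1 reads c0=5 → after 2×micro: 2 ⇒ (c0=0, c1=2)
[Jacobi] macro 6: S0 reads c0=0 → after 1×micro: -2; S1 reads c0=0 → after 2×micro: 2 ⇒ (c0=-2, c1=2)
[Jacobi] macro 7: S0 reads c0=-2 → after 1×micro: 5; S1 reads c0=-2 → after 2×micro: 2 ⇒ (c0=5, c1=2)
[Jacobi] macro 8: S0 reads c0=5 → after 1×micro: 0; S1 reads c0=5 → after 2×micro: 2 ⇒ (c0=0, c1=2)
[Gauss-Seidel] macro 1: S0 reads c0=4 → after 1×micro: 5; S1 reads c0=5 → after 2×micro: 2 ⇒ (c0=5, c1=2)
[Gauss-Seidel] macro 2: S0 reads c0=5 → after 1×micro: 0; S1 reads c0=0 → after 2×micro: 2 ⇒ (c0=0, c1=2)
[Gauss-Seidel] macro 3: S0 reads c0=0 → after 1×micro: -2; S1 reads c0=-2 → after 2×micro: 2 ⇒ (c0=-2, c1=2)
[Gauss-Seidel] macro 4: S0 reads c0=-2 → after 1×micro: 5; S1 reads c0=5 → after 2×micro: 2 ⇒ (c0=5, c1=2)
[Gauss-Seidel] macro 5: S0 reads c0=5 → after 1×micro: 0; S1 reads c0=0 → after 2×micro: 2 ⇒ (c0=0, c1=2)
[Gauss-Seidel] macro 6: S0 reads c0=0 → after 1×micro: -2; S1 reads c0=-2 → after 2×micro: 2 ⇒ (c0=-2, c1=2)
[Gauss-Seidel] macro 7: S0 reads c0=-2 → after 1×micro: 5; S1 reads c0=5 → after 2×micro: 2 ⇒ (c0=5, c1=2)
[Gauss-Seidel] macro 8: S0 reads c0=5 → after 1×micro: 0; S1 reads c0=0 → after 2×micro: 2 ⇒ (c0=0, c1=2)

first divergence at macro-step: 1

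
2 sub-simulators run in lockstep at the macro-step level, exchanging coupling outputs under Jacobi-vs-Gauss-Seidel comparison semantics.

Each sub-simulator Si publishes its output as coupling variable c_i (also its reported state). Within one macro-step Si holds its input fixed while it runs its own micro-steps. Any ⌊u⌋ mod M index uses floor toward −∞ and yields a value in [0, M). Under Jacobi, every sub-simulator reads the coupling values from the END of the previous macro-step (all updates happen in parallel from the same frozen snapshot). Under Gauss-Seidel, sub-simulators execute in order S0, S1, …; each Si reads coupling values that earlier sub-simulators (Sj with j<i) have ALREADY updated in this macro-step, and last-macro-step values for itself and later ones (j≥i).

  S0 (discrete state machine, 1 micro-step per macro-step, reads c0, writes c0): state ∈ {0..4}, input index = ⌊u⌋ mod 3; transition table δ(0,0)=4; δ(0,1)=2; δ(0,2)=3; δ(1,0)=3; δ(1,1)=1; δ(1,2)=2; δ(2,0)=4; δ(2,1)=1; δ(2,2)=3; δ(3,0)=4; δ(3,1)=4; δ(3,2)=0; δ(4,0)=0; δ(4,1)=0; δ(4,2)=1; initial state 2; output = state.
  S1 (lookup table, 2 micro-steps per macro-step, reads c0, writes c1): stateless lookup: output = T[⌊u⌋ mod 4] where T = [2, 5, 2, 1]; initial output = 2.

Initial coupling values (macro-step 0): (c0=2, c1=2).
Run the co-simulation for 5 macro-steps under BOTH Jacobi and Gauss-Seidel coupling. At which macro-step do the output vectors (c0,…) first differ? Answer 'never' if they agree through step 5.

[Jacobi] macro 1: S0 reads c0=2 → after 1×micro: 3; S1 reads c0=2 → after 2×micro: 2 ⇒ (c0=3, c1=2)
[Jacobi] macro 2: S0 reads c0=3 → after 1×micro: 4; S1 reads c0=3 → after 2×micro: 1 ⇒ (c0=4, c1=1)
[Jacobi] macro 3: S0 reads c0=4 → after 1×micro: 0; S1 reads c0=4 → after 2×micro: 2 ⇒ (c0=0, c1=2)
[Jacobi] macro 4: S0 reads c0=0 → after 1×micro: 4; S1 reads c0=0 → after 2×micro: 2 ⇒ (c0=4, c1=2)
[Jacobi] macro 5: S0 reads c0=4 → after 1×micro: 0; S1 reads c0=4 → after 2×micro: 2 ⇒ (c0=0, c1=2)
[Gauss-Seidel] macro 1: S0 reads c0=2 → after 1×micro: 3; S1 reads c0=3 → after 2×micro: 1 ⇒ (c0=3, c1=1)
[Gauss-Seidel] macro 2: S0 reads c0=3 → after 1×micro: 4; S1 reads c0=4 → after 2×micro: 2 ⇒ (c0=4, c1=2)
[Gauss-Seidel] macro 3: S0 reads c0=4 → after 1×micro: 0; S1 reads c0=0 → after 2×micro: 2 ⇒ (c0=0, c1=2)
[Gauss-Seidel] macro 4: S0 reads c0=0 → after 1×micro: 4; S1 reads c0=4 → after 2×micro: 2 ⇒ (c0=4, c1=2)
[Gauss-Seidel] macro 5: S0 reads c0=4 → after 1×micro: 0; S1 reads c0=0 → after 2×micro: 2 ⇒ (c0=0, c1=2)

first divergence at macro-step: 1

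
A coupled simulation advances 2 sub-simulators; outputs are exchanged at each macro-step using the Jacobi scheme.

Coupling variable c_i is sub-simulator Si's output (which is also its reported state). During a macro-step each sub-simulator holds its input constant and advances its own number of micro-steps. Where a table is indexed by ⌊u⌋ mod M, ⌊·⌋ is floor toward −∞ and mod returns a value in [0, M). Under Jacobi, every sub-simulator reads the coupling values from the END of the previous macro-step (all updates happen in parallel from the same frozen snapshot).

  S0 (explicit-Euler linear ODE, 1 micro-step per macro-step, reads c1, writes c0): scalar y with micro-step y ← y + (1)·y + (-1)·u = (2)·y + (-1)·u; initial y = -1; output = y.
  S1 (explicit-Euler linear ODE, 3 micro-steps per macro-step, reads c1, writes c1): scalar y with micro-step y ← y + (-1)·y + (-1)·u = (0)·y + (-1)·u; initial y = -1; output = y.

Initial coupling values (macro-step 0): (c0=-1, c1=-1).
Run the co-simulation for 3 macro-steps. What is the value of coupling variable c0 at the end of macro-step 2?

macro 1: S0 reads c1=-1 → after 1×micro: -1; S1 reads c1=-1 → after 3×micro: 1 ⇒ (c0=-1, c1=1)
macro 2: S0 reads c1=1 → after 1×micro: -3; S1 reads c1=1 → after 3×micro: -1 ⇒ (c0=-3, c1=-1)
macro 3: S0 reads c1=-1 → after 1×micro: -5; S1 reads c1=-1 → after 3×micro: 1 ⇒ (c0=-5, c1=1)

c0 at macro-step 2 = -3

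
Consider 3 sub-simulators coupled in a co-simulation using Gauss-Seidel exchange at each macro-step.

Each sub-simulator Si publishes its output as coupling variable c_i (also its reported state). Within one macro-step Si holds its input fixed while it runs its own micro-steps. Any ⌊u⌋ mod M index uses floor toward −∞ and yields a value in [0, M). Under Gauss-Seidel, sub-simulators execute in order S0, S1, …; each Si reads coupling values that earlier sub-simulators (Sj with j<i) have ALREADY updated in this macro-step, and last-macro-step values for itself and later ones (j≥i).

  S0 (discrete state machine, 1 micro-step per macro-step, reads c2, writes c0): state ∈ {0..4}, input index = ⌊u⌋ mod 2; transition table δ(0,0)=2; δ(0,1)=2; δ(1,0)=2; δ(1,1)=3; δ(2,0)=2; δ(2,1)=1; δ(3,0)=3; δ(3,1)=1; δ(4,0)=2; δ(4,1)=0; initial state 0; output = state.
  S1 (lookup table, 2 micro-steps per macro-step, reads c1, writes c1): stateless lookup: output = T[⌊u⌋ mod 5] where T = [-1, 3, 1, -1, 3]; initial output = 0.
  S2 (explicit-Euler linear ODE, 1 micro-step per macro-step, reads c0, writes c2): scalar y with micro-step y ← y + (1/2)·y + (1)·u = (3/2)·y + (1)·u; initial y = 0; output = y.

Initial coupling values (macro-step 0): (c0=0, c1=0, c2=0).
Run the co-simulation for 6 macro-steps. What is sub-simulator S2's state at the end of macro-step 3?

macro 1: S0 reads c2=0 → after 1×micro: 2; S1 reads c1=0 → after 2×micro: -1; S2 reads c0=2 → after 1×micro: 2 ⇒ (c0=2, c1=-1, c2=2)
macro 2: S0 reads c2=2 → after 1×micro: 2; S1 reads c1=-1 → after 2×micro: 3; S2 reads c0=2 → after 1×micro: 5 ⇒ (c0=2, c1=3, c2=5)
macro 3: S0 reads c2=5 → after 1×micro: 1; S1 reads c1=3 → after 2×micro: -1; S2 reads c0=1 → after 1×micro: 17/2 ⇒ (c0=1, c1=-1, c2=17/2)
macro 4: S0 reads c2=17/2 → after 1×micro: 2; S1 reads c1=-1 → after 2×micro: 3; S2 reads c0=2 → after 1×micro: 59/4 ⇒ (c0=2, c1=3, c2=59/4)
macro 5: S0 reads c2=59/4 → after 1×micro: 2; S1 reads c1=3 → after 2×micro: -1; S2 reads c0=2 → after 1×micro: 193/8 ⇒ (c0=2, c1=-1, c2=193/8)
macro 6: S0 reads c2=193/8 → after 1×micro: 2; S1 reads c1=-1 → after 2×micro: 3; S2 reads c0=2 → after 1×micro: 611/16 ⇒ (c0=2, c1=3, c2=611/16)

S2 state at macro-step 3 = 17/2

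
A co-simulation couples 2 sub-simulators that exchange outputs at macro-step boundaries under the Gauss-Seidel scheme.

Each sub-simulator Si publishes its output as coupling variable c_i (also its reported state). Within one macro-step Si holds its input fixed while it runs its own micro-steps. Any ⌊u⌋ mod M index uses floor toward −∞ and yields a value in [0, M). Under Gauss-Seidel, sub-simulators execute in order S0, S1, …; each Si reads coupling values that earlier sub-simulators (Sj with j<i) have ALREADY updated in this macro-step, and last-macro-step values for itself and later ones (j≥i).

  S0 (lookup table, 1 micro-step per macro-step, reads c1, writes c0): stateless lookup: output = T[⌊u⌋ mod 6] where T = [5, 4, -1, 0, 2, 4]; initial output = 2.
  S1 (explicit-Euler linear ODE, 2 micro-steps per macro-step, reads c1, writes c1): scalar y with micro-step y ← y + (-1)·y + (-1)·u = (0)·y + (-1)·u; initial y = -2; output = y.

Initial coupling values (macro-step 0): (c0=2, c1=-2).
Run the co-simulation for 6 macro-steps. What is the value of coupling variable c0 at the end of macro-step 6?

c0 at macro-step 6 = -1

macro 1: S0 reads c1=-2 → after 1×micro: 2; S1 reads c1=-2 → after 2×micro: 2 ⇒ (c0=2, c1=2)
macro 2: S0 reads c1=2 → after 1×micro: -1; S1 reads c1=2 → after 2×micro: -2 ⇒ (c0=-1, c1=-2)
macro 3: S0 reads c1=-2 → after 1×micro: 2; S1 reads c1=-2 → after 2×micro: 2 ⇒ (c0=2, c1=2)
macro 4: S0 reads c1=2 → after 1×micro: -1; S1 reads c1=2 → after 2×micro: -2 ⇒ (c0=-1, c1=-2)
macro 5: S0 reads c1=-2 → after 1×micro: 2; S1 reads c1=-2 → after 2×micro: 2 ⇒ (c0=2, c1=2)
macro 6: S0 reads c1=2 → after 1×micro: -1; S1 reads c1=2 → after 2×micro: -2 ⇒ (c0=-1, c1=-2)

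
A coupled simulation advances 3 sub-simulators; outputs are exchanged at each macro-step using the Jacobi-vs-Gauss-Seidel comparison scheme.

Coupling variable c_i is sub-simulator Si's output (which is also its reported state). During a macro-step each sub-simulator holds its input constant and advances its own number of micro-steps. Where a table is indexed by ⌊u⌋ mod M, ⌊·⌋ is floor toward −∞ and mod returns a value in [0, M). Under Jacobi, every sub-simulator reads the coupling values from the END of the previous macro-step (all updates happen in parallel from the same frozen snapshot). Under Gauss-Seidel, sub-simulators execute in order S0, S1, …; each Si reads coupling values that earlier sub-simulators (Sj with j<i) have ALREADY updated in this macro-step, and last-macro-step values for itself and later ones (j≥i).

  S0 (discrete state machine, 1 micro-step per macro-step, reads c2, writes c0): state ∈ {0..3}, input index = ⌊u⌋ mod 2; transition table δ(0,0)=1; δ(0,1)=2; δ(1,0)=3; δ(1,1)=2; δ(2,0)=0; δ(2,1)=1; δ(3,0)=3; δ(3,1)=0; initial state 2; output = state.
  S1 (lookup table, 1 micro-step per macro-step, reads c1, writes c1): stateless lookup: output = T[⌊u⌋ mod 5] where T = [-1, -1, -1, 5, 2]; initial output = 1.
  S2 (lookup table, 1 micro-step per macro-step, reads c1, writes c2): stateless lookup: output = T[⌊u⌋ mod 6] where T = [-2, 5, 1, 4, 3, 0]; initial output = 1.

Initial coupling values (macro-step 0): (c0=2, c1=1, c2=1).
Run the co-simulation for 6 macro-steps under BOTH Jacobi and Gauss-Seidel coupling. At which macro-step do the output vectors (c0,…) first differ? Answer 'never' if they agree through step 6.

[Jacobi] macro 1: S0 reads c2=1 → after 1×micro: 1; S1 reads c1=1 → after 1×micro: -1; S2 reads c1=1 → after 1×micro: 5 ⇒ (c0=1, c1=-1, c2=5)
[Jacobi] macro 2: S0 reads c2=5 → after 1×micro: 2; S1 reads c1=-1 → after 1×micro: 2; S2 reads c1=-1 → after 1×micro: 0 ⇒ (c0=2, c1=2, c2=0)
[Jacobi] macro 3: S0 reads c2=0 → after 1×micro: 0; S1 reads c1=2 → after 1×micro: -1; S2 reads c1=2 → after 1×micro: 1 ⇒ (c0=0, c1=-1, c2=1)
[Jacobi] macro 4: S0 reads c2=1 → after 1×micro: 2; S1 reads c1=-1 → after 1×micro: 2; S2 reads c1=-1 → after 1×micro: 0 ⇒ (c0=2, c1=2, c2=0)
[Jacobi] macro 5: S0 reads c2=0 → after 1×micro: 0; S1 reads c1=2 → after 1×micro: -1; S2 reads c1=2 → after 1×micro: 1 ⇒ (c0=0, c1=-1, c2=1)
[Jacobi] macro 6: S0 reads c2=1 → after 1×micro: 2; S1 reads c1=-1 → after 1×micro: 2; S2 reads c1=-1 → after 1×micro: 0 ⇒ (c0=2, c1=2, c2=0)
[Gauss-Seidel] macro 1: S0 reads c2=1 → after 1×micro: 1; S1 reads c1=1 → after 1×micro: -1; S2 reads c1=-1 → after 1×micro: 0 ⇒ (c0=1, c1=-1, c2=0)
[Gauss-Seidel] macro 2: S0 reads c2=0 → after 1×micro: 3; S1 reads c1=-1 → after 1×micro: 2; S2 reads c1=2 → after 1×micro: 1 ⇒ (c0=3, c1=2, c2=1)
[Gauss-Seidel] macro 3: S0 reads c2=1 → after 1×micro: 0; S1 reads c1=2 → after 1×micro: -1; S2 reads c1=-1 → after 1×micro: 0 ⇒ (c0=0, c1=-1, c2=0)
[Gauss-Seidel] macro 4: S0 reads c2=0 → after 1×micro: 1; S1 reads c1=-1 → after 1×micro: 2; S2 reads c1=2 → after 1×micro: 1 ⇒ (c0=1, c1=2, c2=1)
[Gauss-Seidel] macro 5: S0 reads c2=1 → after 1×micro: 2; S1 reads c1=2 → after 1×micro: -1; S2 reads c1=-1 → after 1×micro: 0 ⇒ (c0=2, c1=-1, c2=0)
[Gauss-Seidel] macro 6: S0 reads c2=0 → after 1×micro: 0; S1 reads c1=-1 → after 1×micro: 2; S2 reads c1=2 → after 1×micro: 1 ⇒ (c0=0, c1=2, c2=1)

first divergence at macro-step: 1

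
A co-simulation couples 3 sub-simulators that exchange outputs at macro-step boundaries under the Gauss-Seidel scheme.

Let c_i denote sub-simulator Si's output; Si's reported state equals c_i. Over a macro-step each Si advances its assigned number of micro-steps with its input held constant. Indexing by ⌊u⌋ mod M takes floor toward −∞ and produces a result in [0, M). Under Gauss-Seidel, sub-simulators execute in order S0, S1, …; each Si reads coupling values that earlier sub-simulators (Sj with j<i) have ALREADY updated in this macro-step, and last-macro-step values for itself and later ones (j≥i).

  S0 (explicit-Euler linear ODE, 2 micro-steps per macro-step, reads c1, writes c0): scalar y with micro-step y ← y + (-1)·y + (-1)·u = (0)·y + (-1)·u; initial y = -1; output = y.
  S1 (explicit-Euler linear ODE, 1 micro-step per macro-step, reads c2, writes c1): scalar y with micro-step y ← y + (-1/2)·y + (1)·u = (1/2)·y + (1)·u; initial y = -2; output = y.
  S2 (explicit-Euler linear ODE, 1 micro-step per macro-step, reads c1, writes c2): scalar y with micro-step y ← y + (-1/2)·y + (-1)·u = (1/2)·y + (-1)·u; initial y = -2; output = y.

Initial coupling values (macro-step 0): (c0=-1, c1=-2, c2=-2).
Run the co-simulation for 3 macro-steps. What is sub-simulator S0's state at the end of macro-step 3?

macro 1: S0 reads c1=-2 → after 2×micro: 2; S1 reads c2=-2 → after 1×micro: -3; S2 reads c1=-3 → after 1×micro: 2 ⇒ (c0=2, c1=-3, c2=2)
macro 2: S0 reads c1=-3 → after 2×micro: 3; S1 reads c2=2 → after 1×micro: 1/2; S2 reads c1=1/2 → after 1×micro: 1/2 ⇒ (c0=3, c1=1/2, c2=1/2)
macro 3: S0 reads c1=1/2 → after 2×micro: -1/2; S1 reads c2=1/2 → after 1×micro: 3/4; S2 reads c1=3/4 → after 1×micro: -1/2 ⇒ (c0=-1/2, c1=3/4, c2=-1/2)

S0 state at macro-step 3 = -1/2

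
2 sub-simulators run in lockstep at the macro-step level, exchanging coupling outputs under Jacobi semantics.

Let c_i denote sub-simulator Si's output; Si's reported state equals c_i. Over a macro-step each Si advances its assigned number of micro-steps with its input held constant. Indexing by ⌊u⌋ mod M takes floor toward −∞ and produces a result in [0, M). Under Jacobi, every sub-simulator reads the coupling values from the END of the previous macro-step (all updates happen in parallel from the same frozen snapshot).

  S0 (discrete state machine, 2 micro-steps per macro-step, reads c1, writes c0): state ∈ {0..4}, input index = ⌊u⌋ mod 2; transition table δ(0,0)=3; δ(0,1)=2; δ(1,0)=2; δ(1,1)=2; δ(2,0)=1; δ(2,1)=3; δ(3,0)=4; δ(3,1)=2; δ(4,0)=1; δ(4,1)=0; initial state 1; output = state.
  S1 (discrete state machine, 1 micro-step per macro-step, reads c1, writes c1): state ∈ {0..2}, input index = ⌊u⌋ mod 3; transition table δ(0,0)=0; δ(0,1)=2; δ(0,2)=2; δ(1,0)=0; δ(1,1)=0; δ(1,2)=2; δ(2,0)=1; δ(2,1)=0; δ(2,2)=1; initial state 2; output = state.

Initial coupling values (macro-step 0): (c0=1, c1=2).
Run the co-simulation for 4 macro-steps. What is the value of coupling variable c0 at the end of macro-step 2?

macro 1: S0 reads c1=2 → after 2×micro: 1; S1 reads c1=2 → after 1×micro: 1 ⇒ (c0=1, c1=1)
macro 2: S0 reads c1=1 → after 2×micro: 3; S1 reads c1=1 → after 1×micro: 0 ⇒ (c0=3, c1=0)
macro 3: S0 reads c1=0 → after 2×micro: 1; S1 reads c1=0 → after 1×micro: 0 ⇒ (c0=1, c1=0)
macro 4: S0 reads c1=0 → after 2×micro: 1; S1 reads c1=0 → after 1×micro: 0 ⇒ (c0=1, c1=0)

c0 at macro-step 2 = 3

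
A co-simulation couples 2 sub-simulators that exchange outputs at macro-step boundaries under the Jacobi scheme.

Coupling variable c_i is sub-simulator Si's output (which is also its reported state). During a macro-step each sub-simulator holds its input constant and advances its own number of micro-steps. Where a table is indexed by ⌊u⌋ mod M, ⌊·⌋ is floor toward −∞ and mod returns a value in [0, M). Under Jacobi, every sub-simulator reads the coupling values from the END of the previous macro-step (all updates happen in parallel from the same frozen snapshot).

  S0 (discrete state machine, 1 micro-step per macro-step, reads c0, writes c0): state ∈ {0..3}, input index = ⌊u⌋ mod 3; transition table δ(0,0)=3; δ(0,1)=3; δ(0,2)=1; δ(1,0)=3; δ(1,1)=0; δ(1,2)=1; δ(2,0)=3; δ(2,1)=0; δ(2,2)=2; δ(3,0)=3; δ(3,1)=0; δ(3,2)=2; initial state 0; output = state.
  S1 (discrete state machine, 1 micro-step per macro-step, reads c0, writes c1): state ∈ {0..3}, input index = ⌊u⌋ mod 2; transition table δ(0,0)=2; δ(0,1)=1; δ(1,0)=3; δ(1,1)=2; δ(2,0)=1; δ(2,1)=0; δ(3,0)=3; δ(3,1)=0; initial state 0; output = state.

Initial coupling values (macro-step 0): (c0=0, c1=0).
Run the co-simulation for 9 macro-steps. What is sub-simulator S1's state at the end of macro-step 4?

S1 state at macro-step 4 = 2

macro 1: S0 reads c0=0 → after 1×micro: 3; S1 reads c0=0 → after 1×micro: 2 ⇒ (c0=3, c1=2)
macro 2: S0 reads c0=3 → after 1×micro: 3; S1 reads c0=3 → after 1×micro: 0 ⇒ (c0=3, c1=0)
macro 3: S0 reads c0=3 → after 1×micro: 3; S1 reads c0=3 → after 1×micro: 1 ⇒ (c0=3, c1=1)
macro 4: S0 reads c0=3 → after 1×micro: 3; S1 reads c0=3 → after 1×micro: 2 ⇒ (c0=3, c1=2)
macro 5: S0 reads c0=3 → after 1×micro: 3; S1 reads c0=3 → after 1×micro: 0 ⇒ (c0=3, c1=0)
macro 6: S0 reads c0=3 → after 1×micro: 3; S1 reads c0=3 → after 1×micro: 1 ⇒ (c0=3, c1=1)
macro 7: S0 reads c0=3 → after 1×micro: 3; S1 reads c0=3 → after 1×micro: 2 ⇒ (c0=3, c1=2)
macro 8: S0 reads c0=3 → after 1×micro: 3; S1 reads c0=3 → after 1×micro: 0 ⇒ (c0=3, c1=0)
macro 9: S0 reads c0=3 → after 1×micro: 3; S1 reads c0=3 → after 1×micro: 1 ⇒ (c0=3, c1=1)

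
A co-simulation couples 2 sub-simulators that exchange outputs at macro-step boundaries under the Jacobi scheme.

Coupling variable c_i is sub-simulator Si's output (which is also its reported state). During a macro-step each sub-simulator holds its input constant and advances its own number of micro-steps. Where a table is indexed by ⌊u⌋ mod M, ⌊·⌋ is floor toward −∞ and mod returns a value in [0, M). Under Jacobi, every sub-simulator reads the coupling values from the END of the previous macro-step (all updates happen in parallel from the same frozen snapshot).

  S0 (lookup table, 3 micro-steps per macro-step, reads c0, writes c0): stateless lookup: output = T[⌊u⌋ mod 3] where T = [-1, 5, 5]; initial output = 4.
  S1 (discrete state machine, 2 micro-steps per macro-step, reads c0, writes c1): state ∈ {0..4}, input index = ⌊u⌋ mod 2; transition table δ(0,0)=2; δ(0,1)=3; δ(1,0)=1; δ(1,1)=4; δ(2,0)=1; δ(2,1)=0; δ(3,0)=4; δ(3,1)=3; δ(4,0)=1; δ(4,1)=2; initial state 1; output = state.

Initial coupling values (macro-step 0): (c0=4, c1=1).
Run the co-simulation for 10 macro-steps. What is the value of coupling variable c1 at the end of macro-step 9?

macro 1: S0 reads c0=4 → after 3×micro: 5; S1 reads c0=4 → after 2×micro: 1 ⇒ (c0=5, c1=1)
macro 2: S0 reads c0=5 → after 3×micro: 5; S1 reads c0=5 → after 2×micro: 2 ⇒ (c0=5, c1=2)
macro 3: S0 reads c0=5 → after 3×micro: 5; S1 reads c0=5 → after 2×micro: 3 ⇒ (c0=5, c1=3)
macro 4: S0 reads c0=5 → after 3×micro: 5; S1 reads c0=5 → after 2×micro: 3 ⇒ (c0=5, c1=3)
macro 5: S0 reads c0=5 → after 3×micro: 5; S1 reads c0=5 → after 2×micro: 3 ⇒ (c0=5, c1=3)
macro 6: S0 reads c0=5 → after 3×micro: 5; S1 reads c0=5 → after 2×micro: 3 ⇒ (c0=5, c1=3)
macro 7: S0 reads c0=5 → after 3×micro: 5; S1 reads c0=5 → after 2×micro: 3 ⇒ (c0=5, c1=3)
macro 8: S0 reads c0=5 → after 3×micro: 5; S1 reads c0=5 → after 2×micro: 3 ⇒ (c0=5, c1=3)
macro 9: S0 reads c0=5 → after 3×micro: 5; S1 reads c0=5 → after 2×micro: 3 ⇒ (c0=5, c1=3)
macro 10: S0 reads c0=5 → after 3×micro: 5; S1 reads c0=5 → after 2×micro: 3 ⇒ (c0=5, c1=3)

c1 at macro-step 9 = 3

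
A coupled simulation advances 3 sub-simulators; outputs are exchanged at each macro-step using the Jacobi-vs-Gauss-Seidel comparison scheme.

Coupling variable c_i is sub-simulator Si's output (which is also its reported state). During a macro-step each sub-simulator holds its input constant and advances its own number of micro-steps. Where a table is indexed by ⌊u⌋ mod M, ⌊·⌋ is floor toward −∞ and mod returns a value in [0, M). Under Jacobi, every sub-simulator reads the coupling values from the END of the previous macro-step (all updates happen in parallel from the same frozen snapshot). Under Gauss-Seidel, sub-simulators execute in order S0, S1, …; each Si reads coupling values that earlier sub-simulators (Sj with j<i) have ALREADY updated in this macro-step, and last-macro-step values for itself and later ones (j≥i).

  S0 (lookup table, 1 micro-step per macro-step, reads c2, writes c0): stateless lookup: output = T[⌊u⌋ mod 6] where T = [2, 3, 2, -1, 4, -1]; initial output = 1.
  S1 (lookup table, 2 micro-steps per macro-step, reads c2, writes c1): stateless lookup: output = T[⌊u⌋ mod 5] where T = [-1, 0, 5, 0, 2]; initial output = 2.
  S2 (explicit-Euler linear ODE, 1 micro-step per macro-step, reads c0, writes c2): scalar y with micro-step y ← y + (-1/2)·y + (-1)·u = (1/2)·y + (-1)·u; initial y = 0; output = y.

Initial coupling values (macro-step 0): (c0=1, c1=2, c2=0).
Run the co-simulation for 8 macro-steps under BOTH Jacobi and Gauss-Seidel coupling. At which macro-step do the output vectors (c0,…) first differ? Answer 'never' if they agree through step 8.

first divergence at macro-step: 1

[Jacobi] macro 1: S0 reads c2=0 → after 1×micro: 2; S1 reads c2=0 → after 2×micro: -1; S2 reads c0=1 → after 1×micro: -1 ⇒ (c0=2, c1=-1, c2=-1)
[Jacobi] macro 2: S0 reads c2=-1 → after 1×micro: -1; S1 reads c2=-1 → after 2×micro: 2; S2 reads c0=2 → after 1×micro: -5/2 ⇒ (c0=-1, c1=2, c2=-5/2)
[Jacobi] macro 3: S0 reads c2=-5/2 → after 1×micro: -1; S1 reads c2=-5/2 → after 2×micro: 5; S2 reads c0=-1 → after 1×micro: -1/4 ⇒ (c0=-1, c1=5, c2=-1/4)
[Jacobi] macro 4: S0 reads c2=-1/4 → after 1×micro: -1; S1 reads c2=-1/4 → after 2×micro: 2; S2 reads c0=-1 → after 1×micro: 7/8 ⇒ (c0=-1, c1=2, c2=7/8)
[Jacobi] macro 5: S0 reads c2=7/8 → after 1×micro: 2; S1 reads c2=7/8 → after 2×micro: -1; S2 reads c0=-1 → after 1×micro: 23/16 ⇒ (c0=2, c1=-1, c2=23/16)
[Jacobi] macro 6: S0 reads c2=23/16 → after 1×micro: 3; S1 reads c2=23/16 → after 2×micro: 0; S2 reads c0=2 → after 1×micro: -41/32 ⇒ (c0=3, c1=0, c2=-41/32)
[Jacobi] macro 7: S0 reads c2=-41/32 → after 1×micro: 4; S1 reads c2=-41/32 → after 2×micro: 0; S2 reads c0=3 → after 1×micro: -233/64 ⇒ (c0=4, c1=0, c2=-233/64)
[Jacobi] macro 8: S0 reads c2=-233/64 → after 1×micro: 2; S1 reads c2=-233/64 → after 2×micro: 0; S2 reads c0=4 → after 1×micro: -745/128 ⇒ (c0=2, c1=0, c2=-745/128)
[Gauss-Seidel] macro 1: S0 reads c2=0 → after 1×micro: 2; S1 reads c2=0 → after 2×micro: -1; S2 reads c0=2 → after 1×micro: -2 ⇒ (c0=2, c1=-1, c2=-2)
[Gauss-Seidel] macro 2: S0 reads c2=-2 → after 1×micro: 4; S1 reads c2=-2 → after 2×micro: 0; S2 reads c0=4 → after 1×micro: -5 ⇒ (c0=4, c1=0, c2=-5)
[Gauss-Seidel] macro 3: S0 reads c2=-5 → after 1×micro: 3; S1 reads c2=-5 → after 2×micro: -1; S2 reads c0=3 → after 1×micro: -11/2 ⇒ (c0=3, c1=-1, c2=-11/2)
[Gauss-Seidel] macro 4: S0 reads c2=-11/2 → after 1×micro: 2; S1 reads c2=-11/2 → after 2×micro: 2; S2 reads c0=2 → after 1×micro: -19/4 ⇒ (c0=2, c1=2, c2=-19/4)
[Gauss-Seidel] macro 5: S0 reads c2=-19/4 → after 1×micro: 3; S1 reads c2=-19/4 → after 2×micro: -1; S2 reads c0=3 → after 1×micro: -43/8 ⇒ (c0=3, c1=-1, c2=-43/8)
[Gauss-Seidel] macro 6: S0 reads c2=-43/8 → after 1×micro: 2; S1 reads c2=-43/8 → after 2×micro: 2; S2 reads c0=2 → after 1×micro: -75/16 ⇒ (c0=2, c1=2, c2=-75/16)
[Gauss-Seidel] macro 7: S0 reads c2=-75/16 → after 1×micro: 3; S1 reads c2=-75/16 → after 2×micro: -1; S2 reads c0=3 → after 1×micro: -171/32 ⇒ (c0=3, c1=-1, c2=-171/32)
[Gauss-Seidel] macro 8: S0 reads c2=-171/32 → after 1×micro: 2; S1 reads c2=-171/32 → after 2×micro: 2; S2 reads c0=2 → after 1×micro: -299/64 ⇒ (c0=2, c1=2, c2=-299/64)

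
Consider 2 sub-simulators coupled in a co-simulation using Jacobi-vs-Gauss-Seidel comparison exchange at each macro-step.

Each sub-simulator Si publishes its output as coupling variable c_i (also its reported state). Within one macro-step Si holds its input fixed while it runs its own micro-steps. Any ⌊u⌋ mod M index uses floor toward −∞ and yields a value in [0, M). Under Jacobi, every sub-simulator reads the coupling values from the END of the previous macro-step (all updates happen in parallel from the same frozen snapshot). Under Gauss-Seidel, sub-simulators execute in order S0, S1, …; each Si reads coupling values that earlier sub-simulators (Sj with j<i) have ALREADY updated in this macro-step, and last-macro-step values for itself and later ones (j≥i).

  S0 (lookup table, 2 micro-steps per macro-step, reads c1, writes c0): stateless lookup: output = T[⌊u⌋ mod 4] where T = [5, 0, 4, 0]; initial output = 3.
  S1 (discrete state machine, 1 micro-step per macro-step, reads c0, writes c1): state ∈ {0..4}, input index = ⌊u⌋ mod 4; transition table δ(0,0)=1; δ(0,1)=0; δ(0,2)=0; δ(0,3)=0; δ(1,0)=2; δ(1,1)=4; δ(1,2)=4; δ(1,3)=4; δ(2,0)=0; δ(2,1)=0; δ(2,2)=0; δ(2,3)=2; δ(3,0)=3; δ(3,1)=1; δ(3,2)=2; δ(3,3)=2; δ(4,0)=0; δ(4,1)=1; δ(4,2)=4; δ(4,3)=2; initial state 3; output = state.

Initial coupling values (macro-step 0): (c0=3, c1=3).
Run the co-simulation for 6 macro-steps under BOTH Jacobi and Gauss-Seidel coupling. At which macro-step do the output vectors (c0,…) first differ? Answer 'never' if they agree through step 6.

[Jacobi] macro 1: S0 reads c1=3 → after 2×micro: 0; S1 reads c0=3 → after 1×micro: 2 ⇒ (c0=0, c1=2)
[Jacobi] macro 2: S0 reads c1=2 → after 2×micro: 4; S1 reads c0=0 → after 1×micro: 0 ⇒ (c0=4, c1=0)
[Jacobi] macro 3: S0 reads c1=0 → after 2×micro: 5; S1 reads c0=4 → after 1×micro: 1 ⇒ (c0=5, c1=1)
[Jacobi] macro 4: S0 reads c1=1 → after 2×micro: 0; S1 reads c0=5 → after 1×micro: 4 ⇒ (c0=0, c1=4)
[Jacobi] macro 5: S0 reads c1=4 → after 2×micro: 5; S1 reads c0=0 → after 1×micro: 0 ⇒ (c0=5, c1=0)
[Jacobi] macro 6: S0 reads c1=0 → after 2×micro: 5; S1 reads c0=5 → after 1×micro: 0 ⇒ (c0=5, c1=0)
[Gauss-Seidel] macro 1: S0 reads c1=3 → after 2×micro: 0; S1 reads c0=0 → after 1×micro: 3 ⇒ (c0=0, c1=3)
[Gauss-Seidel] macro 2: S0 reads c1=3 → after 2×micro: 0; S1 reads c0=0 → after 1×micro: 3 ⇒ (c0=0, c1=3)
[Gauss-Seidel] macro 3: S0 reads c1=3 → after 2×micro: 0; S1 reads c0=0 → after 1×micro: 3 ⇒ (c0=0, c1=3)
[Gauss-Seidel] macro 4: S0 reads c1=3 → after 2×micro: 0; S1 reads c0=0 → after 1×micro: 3 ⇒ (c0=0, c1=3)
[Gauss-Seidel] macro 5: S0 reads c1=3 → after 2×micro: 0; S1 reads c0=0 → after 1×micro: 3 ⇒ (c0=0, c1=3)
[Gauss-Seidel] macro 6: S0 reads c1=3 → after 2×micro: 0; S1 reads c0=0 → after 1×micro: 3 ⇒ (c0=0, c1=3)

first divergence at macro-step: 1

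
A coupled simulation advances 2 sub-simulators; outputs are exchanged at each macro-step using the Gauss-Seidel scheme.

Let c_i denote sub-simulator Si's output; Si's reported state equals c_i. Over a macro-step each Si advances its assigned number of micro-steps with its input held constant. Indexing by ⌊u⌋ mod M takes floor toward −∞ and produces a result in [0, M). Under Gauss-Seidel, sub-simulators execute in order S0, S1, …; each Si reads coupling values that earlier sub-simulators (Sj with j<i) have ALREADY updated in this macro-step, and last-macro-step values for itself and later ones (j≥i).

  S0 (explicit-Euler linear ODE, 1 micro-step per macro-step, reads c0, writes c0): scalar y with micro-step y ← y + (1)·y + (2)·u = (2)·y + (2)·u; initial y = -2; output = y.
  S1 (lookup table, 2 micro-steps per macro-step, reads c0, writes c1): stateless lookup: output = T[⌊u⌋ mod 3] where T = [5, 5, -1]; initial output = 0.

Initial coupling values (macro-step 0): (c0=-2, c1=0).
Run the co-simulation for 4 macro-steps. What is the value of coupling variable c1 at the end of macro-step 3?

c1 at macro-step 3 = 5

macro 1: S0 reads c0=-2 → after 1×micro: -8; S1 reads c0=-8 → after 2×micro: 5 ⇒ (c0=-8, c1=5)
macro 2: S0 reads c0=-8 → after 1×micro: -32; S1 reads c0=-32 → after 2×micro: 5 ⇒ (c0=-32, c1=5)
macro 3: S0 reads c0=-32 → after 1×micro: -128; S1 reads c0=-128 → after 2×micro: 5 ⇒ (c0=-128, c1=5)
macro 4: S0 reads c0=-128 → after 1×micro: -512; S1 reads c0=-512 → after 2×micro: 5 ⇒ (c0=-512, c1=5)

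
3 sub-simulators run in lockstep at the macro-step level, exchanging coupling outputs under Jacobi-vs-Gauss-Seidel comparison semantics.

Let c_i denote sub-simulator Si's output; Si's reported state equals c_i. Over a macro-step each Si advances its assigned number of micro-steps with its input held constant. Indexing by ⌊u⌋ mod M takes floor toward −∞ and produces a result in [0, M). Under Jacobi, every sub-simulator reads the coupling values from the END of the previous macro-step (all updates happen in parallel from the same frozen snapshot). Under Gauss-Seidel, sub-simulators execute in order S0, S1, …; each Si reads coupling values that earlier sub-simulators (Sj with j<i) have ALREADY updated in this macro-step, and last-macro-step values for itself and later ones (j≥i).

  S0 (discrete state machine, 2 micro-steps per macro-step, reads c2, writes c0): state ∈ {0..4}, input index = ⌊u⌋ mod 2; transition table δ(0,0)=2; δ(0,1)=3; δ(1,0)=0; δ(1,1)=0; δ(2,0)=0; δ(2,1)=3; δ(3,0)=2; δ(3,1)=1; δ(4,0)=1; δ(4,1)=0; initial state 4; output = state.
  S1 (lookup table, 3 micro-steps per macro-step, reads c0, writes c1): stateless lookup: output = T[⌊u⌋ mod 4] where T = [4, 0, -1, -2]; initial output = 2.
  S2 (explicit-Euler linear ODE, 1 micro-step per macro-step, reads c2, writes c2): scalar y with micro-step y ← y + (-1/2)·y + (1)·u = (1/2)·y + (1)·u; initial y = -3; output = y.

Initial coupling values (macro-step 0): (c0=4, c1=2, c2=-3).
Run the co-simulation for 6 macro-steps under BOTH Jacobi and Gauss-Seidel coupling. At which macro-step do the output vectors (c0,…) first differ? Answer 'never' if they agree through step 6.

first divergence at macro-step: 1

[Jacobi] macro 1: S0 reads c2=-3 → after 2×micro: 3; S1 reads c0=4 → after 3×micro: 4; S2 reads c2=-3 → after 1×micro: -9/2 ⇒ (c0=3, c1=4, c2=-9/2)
[Jacobi] macro 2: S0 reads c2=-9/2 → after 2×micro: 0; S1 reads c0=3 → after 3×micro: -2; S2 reads c2=-9/2 → after 1×micro: -27/4 ⇒ (c0=0, c1=-2, c2=-27/4)
[Jacobi] macro 3: S0 reads c2=-27/4 → after 2×micro: 1; S1 reads c0=0 → after 3×micro: 4; S2 reads c2=-27/4 → after 1×micro: -81/8 ⇒ (c0=1, c1=4, c2=-81/8)
[Jacobi] macro 4: S0 reads c2=-81/8 → after 2×micro: 3; S1 reads c0=1 → after 3×micro: 0; S2 reads c2=-81/8 → after 1×micro: -243/16 ⇒ (c0=3, c1=0, c2=-243/16)
[Jacobi] macro 5: S0 reads c2=-243/16 → after 2×micro: 0; S1 reads c0=3 → after 3×micro: -2; S2 reads c2=-243/16 → after 1×micro: -729/32 ⇒ (c0=0, c1=-2, c2=-729/32)
[Jacobi] macro 6: S0 reads c2=-729/32 → after 2×micro: 1; S1 reads c0=0 → after 3×micro: 4; S2 reads c2=-729/32 → after 1×micro: -2187/64 ⇒ (c0=1, c1=4, c2=-2187/64)
[Gauss-Seidel] macro 1: S0 reads c2=-3 → after 2×micro: 3; S1 reads c0=3 → after 3×micro: -2; S2 reads c2=-3 → after 1×micro: -9/2 ⇒ (c0=3, c1=-2, c2=-9/2)
[Gauss-Seidel] macro 2: S0 reads c2=-9/2 → after 2×micro: 0; S1 reads c0=0 → after 3×micro: 4; S2 reads c2=-9/2 → after 1×micro: -27/4 ⇒ (c0=0, c1=4, c2=-27/4)
[Gauss-Seidel] macro 3: S0 reads c2=-27/4 → after 2×micro: 1; S1 reads c0=1 → after 3×micro: 0; S2 reads c2=-27/4 → after 1×micro: -81/8 ⇒ (c0=1, c1=0, c2=-81/8)
[Gauss-Seidel] macro 4: S0 reads c2=-81/8 → after 2×micro: 3; S1 reads c0=3 → after 3×micro: -2; S2 reads c2=-81/8 → after 1×micro: -243/16 ⇒ (c0=3, c1=-2, c2=-243/16)
[Gauss-Seidel] macro 5: S0 reads c2=-243/16 → after 2×micro: 0; S1 reads c0=0 → after 3×micro: 4; S2 reads c2=-243/16 → after 1×micro: -729/32 ⇒ (c0=0, c1=4, c2=-729/32)
[Gauss-Seidel] macro 6: S0 reads c2=-729/32 → after 2×micro: 1; S1 reads c0=1 → after 3×micro: 0; S2 reads c2=-729/32 → after 1×micro: -2187/64 ⇒ (c0=1, c1=0, c2=-2187/64)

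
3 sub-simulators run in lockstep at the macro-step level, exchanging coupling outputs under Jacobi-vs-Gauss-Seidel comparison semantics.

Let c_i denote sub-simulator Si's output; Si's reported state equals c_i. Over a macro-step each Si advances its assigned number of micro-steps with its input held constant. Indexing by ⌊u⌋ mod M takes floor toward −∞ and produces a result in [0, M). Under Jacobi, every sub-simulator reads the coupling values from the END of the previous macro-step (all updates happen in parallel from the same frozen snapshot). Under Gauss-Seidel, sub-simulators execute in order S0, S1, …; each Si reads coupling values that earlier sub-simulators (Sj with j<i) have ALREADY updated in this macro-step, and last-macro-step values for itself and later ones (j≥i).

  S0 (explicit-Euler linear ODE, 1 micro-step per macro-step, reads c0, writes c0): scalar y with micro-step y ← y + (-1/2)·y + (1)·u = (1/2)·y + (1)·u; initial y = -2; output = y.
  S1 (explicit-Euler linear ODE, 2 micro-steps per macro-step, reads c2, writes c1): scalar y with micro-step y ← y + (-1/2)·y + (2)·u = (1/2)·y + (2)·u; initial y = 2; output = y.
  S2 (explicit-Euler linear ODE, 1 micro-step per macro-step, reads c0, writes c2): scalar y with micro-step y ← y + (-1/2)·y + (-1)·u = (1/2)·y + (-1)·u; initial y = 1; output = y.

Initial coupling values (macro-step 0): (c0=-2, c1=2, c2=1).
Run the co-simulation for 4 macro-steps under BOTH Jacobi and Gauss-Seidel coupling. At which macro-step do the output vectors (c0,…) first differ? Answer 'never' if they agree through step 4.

first divergence at macro-step: 1

[Jacobi] macro 1: S0 reads c0=-2 → after 1×micro: -3; S1 reads c2=1 → after 2×micro: 7/2; S2 reads c0=-2 → after 1×micro: 5/2 ⇒ (c0=-3, c1=7/2, c2=5/2)
[Jacobi] macro 2: S0 reads c0=-3 → after 1×micro: -9/2; S1 reads c2=5/2 → after 2×micro: 67/8; S2 reads c0=-3 → after 1×micro: 17/4 ⇒ (c0=-9/2, c1=67/8, c2=17/4)
[Jacobi] macro 3: S0 reads c0=-9/2 → after 1×micro: -27/4; S1 reads c2=17/4 → after 2×micro: 475/32; S2 reads c0=-9/2 → after 1×micro: 53/8 ⇒ (c0=-27/4, c1=475/32, c2=53/8)
[Jacobi] macro 4: S0 reads c0=-27/4 → after 1×micro: -81/8; S1 reads c2=53/8 → after 2×micro: 3019/128; S2 reads c0=-27/4 → after 1×micro: 161/16 ⇒ (c0=-81/8, c1=3019/128, c2=161/16)
[Gauss-Seidel] macro 1: S0 reads c0=-2 → after 1×micro: -3; S1 reads c2=1 → after 2×micro: 7/2; S2 reads c0=-3 → after 1×micro: 7/2 ⇒ (c0=-3, c1=7/2, c2=7/2)
[Gauss-Seidel] macro 2: S0 reads c0=-3 → after 1×micro: -9/2; S1 reads c2=7/2 → after 2×micro: 91/8; S2 reads c0=-9/2 → after 1×micro: 25/4 ⇒ (c0=-9/2, c1=91/8, c2=25/4)
[Gauss-Seidel] macro 3: S0 reads c0=-9/2 → after 1×micro: -27/4; S1 reads c2=25/4 → after 2×micro: 691/32; S2 reads c0=-27/4 → after 1×micro: 79/8 ⇒ (c0=-27/4, c1=691/32, c2=79/8)
[Gauss-Seidel] macro 4: S0 reads c0=-27/4 → after 1×micro: -81/8; S1 reads c2=79/8 → after 2×micro: 4483/128; S2 reads c0=-81/8 → after 1×micro: 241/16 ⇒ (c0=-81/8, c1=4483/128, c2=241/16)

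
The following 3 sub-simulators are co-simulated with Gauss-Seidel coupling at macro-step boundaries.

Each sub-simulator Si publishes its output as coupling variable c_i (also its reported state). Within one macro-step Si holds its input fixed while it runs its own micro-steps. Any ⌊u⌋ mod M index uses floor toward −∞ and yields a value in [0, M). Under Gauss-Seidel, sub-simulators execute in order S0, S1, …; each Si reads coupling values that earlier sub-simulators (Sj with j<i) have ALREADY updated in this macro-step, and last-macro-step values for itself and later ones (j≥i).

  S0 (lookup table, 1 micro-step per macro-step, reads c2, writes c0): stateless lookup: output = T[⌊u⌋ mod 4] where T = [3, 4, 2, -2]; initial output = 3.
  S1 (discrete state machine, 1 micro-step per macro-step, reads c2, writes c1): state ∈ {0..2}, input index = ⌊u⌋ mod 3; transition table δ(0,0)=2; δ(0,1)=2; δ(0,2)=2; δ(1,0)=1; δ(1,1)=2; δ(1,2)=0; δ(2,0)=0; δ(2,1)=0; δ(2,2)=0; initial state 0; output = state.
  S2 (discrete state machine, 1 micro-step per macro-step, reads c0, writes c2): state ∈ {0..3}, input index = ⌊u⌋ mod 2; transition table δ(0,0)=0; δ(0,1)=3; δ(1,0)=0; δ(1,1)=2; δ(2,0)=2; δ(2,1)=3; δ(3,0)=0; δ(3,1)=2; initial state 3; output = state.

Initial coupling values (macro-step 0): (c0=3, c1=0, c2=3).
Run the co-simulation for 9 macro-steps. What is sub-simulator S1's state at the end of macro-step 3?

S1 state at macro-step 3 = 2

macro 1: S0 reads c2=3 → after 1×micro: -2; S1 reads c2=3 → after 1×micro: 2; S2 reads c0=-2 → after 1×micro: 0 ⇒ (c0=-2, c1=2, c2=0)
macro 2: S0 reads c2=0 → after 1×micro: 3; S1 reads c2=0 → after 1×micro: 0; S2 reads c0=3 → after 1×micro: 3 ⇒ (c0=3, c1=0, c2=3)
macro 3: S0 reads c2=3 → after 1×micro: -2; S1 reads c2=3 → after 1×micro: 2; S2 reads c0=-2 → after 1×micro: 0 ⇒ (c0=-2, c1=2, c2=0)
macro 4: S0 reads c2=0 → after 1×micro: 3; S1 reads c2=0 → after 1×micro: 0; S2 reads c0=3 → after 1×micro: 3 ⇒ (c0=3, c1=0, c2=3)
macro 5: S0 reads c2=3 → after 1×micro: -2; S1 reads c2=3 → after 1×micro: 2; S2 reads c0=-2 → after 1×micro: 0 ⇒ (c0=-2, c1=2, c2=0)
macro 6: S0 reads c2=0 → after 1×micro: 3; S1 reads c2=0 → after 1×micro: 0; S2 reads c0=3 → after 1×micro: 3 ⇒ (c0=3, c1=0, c2=3)
macro 7: S0 reads c2=3 → after 1×micro: -2; S1 reads c2=3 → after 1×micro: 2; S2 reads c0=-2 → after 1×micro: 0 ⇒ (c0=-2, c1=2, c2=0)
macro 8: S0 reads c2=0 → after 1×micro: 3; S1 reads c2=0 → after 1×micro: 0; S2 reads c0=3 → after 1×micro: 3 ⇒ (c0=3, c1=0, c2=3)
macro 9: S0 reads c2=3 → after 1×micro: -2; S1 reads c2=3 → after 1×micro: 2; S2 reads c0=-2 → after 1×micro: 0 ⇒ (c0=-2, c1=2, c2=0)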